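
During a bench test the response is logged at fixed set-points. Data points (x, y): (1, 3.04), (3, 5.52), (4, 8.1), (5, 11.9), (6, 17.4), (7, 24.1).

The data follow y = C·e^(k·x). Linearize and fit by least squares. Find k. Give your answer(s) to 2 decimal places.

With ln yᵢ as the transformed response and xᵢ as the regressor:
XᵀX = [[136.0000, 26.0000]; [26.0000, 6]], rhs = [66.4014, 13.4273]ᵀ  (here Σx = 26.0000, Σ(x)² = 136.0000, Σln y = 13.4273, Σx·ln y = 66.4014).
Slope k = (n·Σx·ln y − Σx·Σln y)/(n·Σ(x)² − (Σx)²) = (6·66.4014 − 26.0000·13.4273)/140.0000 = 0.35213; ln C = (Σln y − k·Σx)/n = 0.71199.

k = 0.35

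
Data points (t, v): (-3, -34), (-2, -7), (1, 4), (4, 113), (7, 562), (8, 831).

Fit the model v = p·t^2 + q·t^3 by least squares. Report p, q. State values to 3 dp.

Forming MᵀM = [[6851, 50325]; [50325, 384683]] and Mᵀv = [82200, 626448]ᵀ gives MᵀM·[p, q]ᵀ = Mᵀv.
Eliminating q: 384683·(row 1) − 50325·(row 2) gives 102857608·p = 384683·82200 − 50325·626448 = 94947000, so p = 11868375/12857201.
Then q = (626448 − 50325·(11868375/12857201))/384683 = 19385031/12857201.

p = 0.923, q = 1.508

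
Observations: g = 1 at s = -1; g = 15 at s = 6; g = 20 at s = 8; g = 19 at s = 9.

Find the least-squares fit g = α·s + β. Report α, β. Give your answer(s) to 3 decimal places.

Setting ∂/∂α … = 0 gives: 182·α + 22·β = 420;  22·α + 4·β = 55.
Δ = 182·4 − 22² = 244.
α = (420·4 − 22·55)/244 = 235/122; β = (182·55 − 22·420)/244 = 385/122.

α = 1.926, β = 3.156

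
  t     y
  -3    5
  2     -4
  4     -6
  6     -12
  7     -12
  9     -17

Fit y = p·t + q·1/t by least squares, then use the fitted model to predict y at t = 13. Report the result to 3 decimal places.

Sums needed: Σt·t = 195, Σt·1/t = 6, Σ1/t·1/t = 30745/63504.
Right-hand side: Σt·y = -356, Σ1/t·y = -1357/126.
Normal equations: [[195, 6]; [6, 30745/63504]]·[p, q]ᵀ = [-356, -1357/126]ᵀ.
det = 195·(30745/63504) − 6² = 1236377/21168.
p = ((-356)·(30745/63504) − 6·(-1357/126))/(1236377/21168) = -6841652/3709131; q = (195·(-1357/126) − 6·(-356))/(1236377/21168) = 759528/1236377.
At t = 13: ŷ = (-6841652/3709131)·(13) + (759528/1236377)·(1/13) = -1153960604/48218703.

ŷ = -23.932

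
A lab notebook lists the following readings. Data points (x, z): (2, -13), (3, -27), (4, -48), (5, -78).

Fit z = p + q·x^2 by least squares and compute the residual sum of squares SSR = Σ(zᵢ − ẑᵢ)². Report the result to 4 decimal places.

Normal-equation sums: Σ1 = 4, Σx^2 = 54, Σx^2·x^2 = 978.
Moment sums: Σz = -166, Σx^2·z = -3013.
So AᵀA·[p, q]ᵀ = Aᵀz: [[4, 54]; [54, 978]]·[p, q]ᵀ = [-166, -3013]ᵀ.
Δ = 4·978 − 54² = 996.
p = ((-166)·978 − 54·(-3013))/996 = 59/166; q = (4·(-3013) − 54·(-166))/996 = -772/249.
Residuals: -475/498, 91/166, 623/498, -421/498; SSR = 869/249.

SSR = 3.4900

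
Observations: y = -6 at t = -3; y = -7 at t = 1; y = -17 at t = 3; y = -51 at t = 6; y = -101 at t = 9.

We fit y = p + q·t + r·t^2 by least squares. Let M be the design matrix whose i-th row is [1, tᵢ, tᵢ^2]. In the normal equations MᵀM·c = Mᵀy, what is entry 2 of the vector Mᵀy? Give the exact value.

-1255

Entry 2 ↔ basis t, so (Mᵀy)_{2} = Σᵢ (t)·yᵢ = (-3)·(-6) + (1)·(-7) + (3)·(-17) + (6)·(-51) + (9)·(-101) = -1255.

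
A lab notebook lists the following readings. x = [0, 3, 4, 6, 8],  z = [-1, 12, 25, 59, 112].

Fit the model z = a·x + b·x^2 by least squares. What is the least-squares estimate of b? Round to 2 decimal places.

Forming MᵀM = [[125, 819]; [819, 5729]] and Mᵀz = [1386, 9800]ᵀ gives MᵀM·[a, b]ᵀ = Mᵀz.
Determinant 125·5729 − 819² = 45364.
a = (1386·5729 − 819·9800)/45364 = -42903/22682; b = (125·9800 − 819·1386)/45364 = 44933/22682.

b = 1.98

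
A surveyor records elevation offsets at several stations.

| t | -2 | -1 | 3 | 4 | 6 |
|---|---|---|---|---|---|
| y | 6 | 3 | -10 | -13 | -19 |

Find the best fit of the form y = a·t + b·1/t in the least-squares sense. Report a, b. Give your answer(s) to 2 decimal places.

a = -3.21, b = 0.22

Forming MᵀM = [[66, 5]; [5, 209/144]] and Mᵀy = [-211, -63/4]ᵀ gives MᵀM·[a, b]ᵀ = Mᵀy.
Eliminating b: (209/144)·(row 1) − 5·(row 2) gives (1699/24)·a = (209/144)·(-211) − 5·(-63/4) = -32759/144, so a = -32759/10194.
Then b = ((-63/4) − 5·(-32759/10194))/(209/144) = 372/1699.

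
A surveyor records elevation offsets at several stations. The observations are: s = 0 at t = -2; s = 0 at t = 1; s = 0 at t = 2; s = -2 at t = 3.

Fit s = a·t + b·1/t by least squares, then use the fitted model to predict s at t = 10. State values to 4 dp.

The normal system XᵀX·[a, b]ᵀ = Xᵀs is [[18, 4]; [4, 29/18]]·[a, b]ᵀ = [-6, -2/3]ᵀ.
det = 18·(29/18) − 4² = 13.
a = ((-6)·(29/18) − 4·(-2/3))/13 = -7/13; b = (18·(-2/3) − 4·(-6))/13 = 12/13.
At t = 10: ŝ = (-7/13)·(10) + (12/13)·(1/10) = -344/65.

ŝ = -5.2923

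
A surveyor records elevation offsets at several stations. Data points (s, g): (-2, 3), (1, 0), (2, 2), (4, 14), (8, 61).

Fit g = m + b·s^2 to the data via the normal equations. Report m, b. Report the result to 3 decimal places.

The normal system MᵀM·[m, b]ᵀ = Mᵀg is [[5, 89]; [89, 4385]]·[m, b]ᵀ = [80, 4148]ᵀ.
Determinant 5·4385 − 89² = 14004.
m = (80·4385 − 89·4148)/14004 = -1531/1167; b = (5·4148 − 89·80)/14004 = 1135/1167.

m = -1.312, b = 0.973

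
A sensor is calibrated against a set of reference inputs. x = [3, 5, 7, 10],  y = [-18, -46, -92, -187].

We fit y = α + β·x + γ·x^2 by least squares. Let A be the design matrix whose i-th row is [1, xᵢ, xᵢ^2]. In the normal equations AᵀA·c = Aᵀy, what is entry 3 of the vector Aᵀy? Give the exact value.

-24520

Entry 3 ↔ basis x^2, so (Aᵀy)_{3} = Σᵢ (x^2)·yᵢ = (9)·(-18) + (25)·(-46) + (49)·(-92) + (100)·(-187) = -24520.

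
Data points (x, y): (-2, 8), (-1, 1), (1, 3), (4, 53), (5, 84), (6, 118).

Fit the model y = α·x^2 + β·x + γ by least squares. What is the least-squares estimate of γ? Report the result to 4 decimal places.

γ = -1.2938

The normal equations are: 2195·α + 397·β + 83·γ = 7232;  397·α + 83·β + 13·γ = 1326;  83·α + 13·β + 6·γ = 267.
Row-reducing yields α = 95087/30720, β = 42191/30720, γ = -207/160.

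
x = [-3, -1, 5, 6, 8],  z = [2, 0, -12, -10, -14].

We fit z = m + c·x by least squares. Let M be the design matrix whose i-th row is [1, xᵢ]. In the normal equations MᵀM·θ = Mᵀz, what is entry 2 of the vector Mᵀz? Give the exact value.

Entry 2 ↔ basis x, so (Mᵀz)_{2} = Σᵢ (x)·zᵢ = (-3)·(2) + (-1)·(0) + (5)·(-12) + (6)·(-10) + (8)·(-14) = -238.

-238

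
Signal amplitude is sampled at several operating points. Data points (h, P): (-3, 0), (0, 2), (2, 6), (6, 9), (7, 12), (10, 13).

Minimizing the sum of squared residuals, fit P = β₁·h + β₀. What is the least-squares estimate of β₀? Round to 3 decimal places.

Normal-equation sums: Σh·h = 198, Σh = 22, Σ1 = 6.
And Σh·P = 280, ΣP = 42.
det = 198·6 − 22² = 704.
β₁ = (280·6 − 22·42)/704 = 189/176; β₀ = (198·42 − 22·280)/704 = 49/16.

β₀ = 3.063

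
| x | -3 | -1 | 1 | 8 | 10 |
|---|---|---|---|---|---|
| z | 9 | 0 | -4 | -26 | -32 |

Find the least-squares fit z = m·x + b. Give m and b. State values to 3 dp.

m = -3.077, b = -1.369

MᵀM·[m, b]ᵀ = Mᵀz reads: 175·m + 15·b = -559;  15·m + 5·b = -53.
Δ = 175·5 − 15² = 650.
m = ((-559)·5 − 15·(-53))/650 = -40/13; b = (175·(-53) − 15·(-559))/650 = -89/65.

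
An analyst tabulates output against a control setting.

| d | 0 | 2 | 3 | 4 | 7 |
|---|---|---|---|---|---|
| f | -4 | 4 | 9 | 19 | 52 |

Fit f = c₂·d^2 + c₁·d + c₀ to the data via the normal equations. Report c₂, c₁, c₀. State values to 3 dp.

c₂ = 0.826, c₁ = 2.243, c₀ = -4.060

From the data, Σd^2·d^2 = 2754, Σd^2·d = 442, Σd^2 = 78, Σd·d = 78, Σd = 16, Σ1 = 5.
Right-hand side: Σd^2·f = 2949, Σd·f = 475, Σf = 80.
XᵀX·[c₂, c₁, c₀]ᵀ = Xᵀf becomes [[2754, 442, 78]; [442, 78, 16]; [78, 16, 5]]·[c₂, c₁, c₀]ᵀ = [2949, 475, 80]ᵀ.
Row-reducing yields c₂ = 2157/2612, c₁ = 5859/2612, c₀ = -5303/1306.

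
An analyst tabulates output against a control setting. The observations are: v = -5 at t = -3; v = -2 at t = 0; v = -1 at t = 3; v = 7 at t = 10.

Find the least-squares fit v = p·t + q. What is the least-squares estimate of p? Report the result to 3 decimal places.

With design matrix A, AᵀA = [[118, 10]; [10, 4]] and Aᵀv = [82, -1]ᵀ.
det = 118·4 − 10² = 372.
p = (82·4 − 10·(-1))/372 = 169/186; q = (118·(-1) − 10·82)/372 = -469/186.

p = 0.909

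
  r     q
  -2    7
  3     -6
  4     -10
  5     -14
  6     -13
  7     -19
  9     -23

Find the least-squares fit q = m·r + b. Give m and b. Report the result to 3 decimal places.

Entries of MᵀM: Σr·r = 220, Σr = 32, Σ1 = 7.
Moment sums: Σr·q = -560, Σq = -78.
Normal equations: [[220, 32]; [32, 7]]·[m, b]ᵀ = [-560, -78]ᵀ.
Eliminating b: 7·(row 1) − 32·(row 2) gives 516·m = 7·(-560) − 32·(-78) = -1424, so m = -356/129.
Then b = ((-78) − 32·(-356/129))/7 = 190/129.

m = -2.760, b = 1.473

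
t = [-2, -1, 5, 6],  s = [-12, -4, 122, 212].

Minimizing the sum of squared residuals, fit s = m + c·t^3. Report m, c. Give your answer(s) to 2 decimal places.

m = -3.40, c = 1.00

From the data, Σ1 = 4, Σt^3 = 332, Σt^3·t^3 = 62346.
Moment sums: Σs = 318, Σt^3·s = 61142.
Normal equations: [[4, 332]; [332, 62346]]·[m, c]ᵀ = [318, 61142]ᵀ.
Determinant 4·62346 − 332² = 139160.
m = (318·62346 − 332·61142)/139160 = -16897/4970; c = (4·61142 − 332·318)/139160 = 2482/2485.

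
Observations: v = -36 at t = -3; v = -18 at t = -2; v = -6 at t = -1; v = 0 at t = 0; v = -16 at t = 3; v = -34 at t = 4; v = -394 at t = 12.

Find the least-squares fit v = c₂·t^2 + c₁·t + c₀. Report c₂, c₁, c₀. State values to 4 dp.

Compute the Gram sums: Σt^2·t^2 = 21171, Σt^2·t = 1783, Σt^2 = 183, Σt·t = 183, Σt = 13, Σ1 = 7.
Moment sums: Σt^2·v = -57826, Σt·v = -4762, Σv = -504.
So AᵀA·[c₂, c₁, c₀]ᵀ = Aᵀv: [[21171, 1783, 183]; [1783, 183, 13]; [183, 13, 7]]·[c₂, c₁, c₀]ᵀ = [-57826, -4762, -504]ᵀ.
Row-reducing yields c₂ = -2750137/910889, c₁ = 3045373/910889, c₀ = 656738/910889.

c₂ = -3.0192, c₁ = 3.3433, c₀ = 0.7210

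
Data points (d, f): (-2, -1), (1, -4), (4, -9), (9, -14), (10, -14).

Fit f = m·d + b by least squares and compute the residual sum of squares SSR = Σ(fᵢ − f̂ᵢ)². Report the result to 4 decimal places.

Entries of AᵀA: Σd·d = 202, Σd = 22, Σ1 = 5.
And Σd·f = -304, Σf = -42.
Eliminating b: 5·(row 1) − 22·(row 2) gives 526·m = 5·(-304) − 22·(-42) = -596, so m = -298/263.
Then b = ((-42) − 22·(-298/263))/5 = -898/263.
Residuals: 39/263, 144/263, -277/263, -102/263, 196/263; SSR = 562/263.

SSR = 2.1369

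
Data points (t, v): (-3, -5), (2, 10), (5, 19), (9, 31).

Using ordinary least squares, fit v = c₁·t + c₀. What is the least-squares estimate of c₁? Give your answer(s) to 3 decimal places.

c₁ = 3.000

Sums needed: Σt·t = 119, Σt = 13, Σ1 = 4.
And Σt·v = 409, Σv = 55.
So AᵀA·[c₁, c₀]ᵀ = Aᵀv: [[119, 13]; [13, 4]]·[c₁, c₀]ᵀ = [409, 55]ᵀ.
det = 119·4 − 13² = 307.
c₁ = (409·4 − 13·55)/307 = 3; c₀ = (119·55 − 13·409)/307 = 4.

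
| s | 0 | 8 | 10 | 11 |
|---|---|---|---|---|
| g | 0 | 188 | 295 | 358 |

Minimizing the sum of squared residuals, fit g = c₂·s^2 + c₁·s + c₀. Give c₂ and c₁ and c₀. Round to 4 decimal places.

Setting ∂/∂c₂ … = 0 gives: 28737·c₂ + 2843·c₁ + 285·c₀ = 84850;  2843·c₂ + 285·c₁ + 29·c₀ = 8392;  285·c₂ + 29·c₁ + 4·c₀ = 841.
(Σs^2·s^2 = 28737, Σs^2·s = 2843, Σs^2 = 285, Σs·s = 285, Σs = 29, Σ1 = 4, Σs^2·g = 84850, Σs·g = 8392, Σg = 841.)
Inverting the 3×3 Gram matrix, [c₂, c₁, c₀]ᵀ = [6229/2066, -16943/26858, 60/13429]ᵀ.

c₂ = 3.0150, c₁ = -0.6308, c₀ = 0.0045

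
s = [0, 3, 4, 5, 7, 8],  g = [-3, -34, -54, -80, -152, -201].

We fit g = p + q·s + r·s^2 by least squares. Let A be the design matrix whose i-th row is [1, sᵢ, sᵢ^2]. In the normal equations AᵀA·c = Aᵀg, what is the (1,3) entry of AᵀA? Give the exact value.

Row 1 ↔ basis 1, column 3 ↔ basis s^2, so (AᵀA)_{1,3} = Σᵢ s^2 = (1)·(0) + (1)·(9) + (1)·(16) + (1)·(25) + (1)·(49) + (1)·(64) = 163.

163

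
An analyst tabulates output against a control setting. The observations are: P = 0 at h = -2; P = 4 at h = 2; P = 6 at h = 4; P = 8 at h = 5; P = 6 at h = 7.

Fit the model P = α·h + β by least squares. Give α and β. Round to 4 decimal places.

α = 0.7949, β = 2.2564

From the data, Σh·h = 98, Σh = 16, Σ1 = 5.
For XᵀP: Σh·P = 114, ΣP = 24.
XᵀX·[α, β]ᵀ = XᵀP becomes [[98, 16]; [16, 5]]·[α, β]ᵀ = [114, 24]ᵀ.
Δ = 98·5 − 16² = 234.
α = (114·5 − 16·24)/234 = 31/39; β = (98·24 − 16·114)/234 = 88/39.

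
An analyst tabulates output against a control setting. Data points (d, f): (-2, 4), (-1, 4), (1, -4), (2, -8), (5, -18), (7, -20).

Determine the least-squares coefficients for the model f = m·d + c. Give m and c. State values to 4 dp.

Entries of XᵀX: Σd·d = 84, Σd = 12, Σ1 = 6.
For Xᵀf: Σd·f = -262, Σf = -42.
XᵀX·[m, c]ᵀ = Xᵀf becomes [[84, 12]; [12, 6]]·[m, c]ᵀ = [-262, -42]ᵀ.
Eliminating c: 6·(row 1) − 12·(row 2) gives 360·m = 6·(-262) − 12·(-42) = -1068, so m = -89/30.
Then c = ((-42) − 12·(-89/30))/6 = -16/15.

m = -2.9667, c = -1.0667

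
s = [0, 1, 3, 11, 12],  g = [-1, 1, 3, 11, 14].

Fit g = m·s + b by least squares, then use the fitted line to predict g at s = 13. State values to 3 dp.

ĝ = 14.294

Normal-equation sums: Σs·s = 275, Σs = 27, Σ1 = 5.
Moment sums: Σs·g = 299, Σg = 28.
Normal equations: [[275, 27]; [27, 5]]·[m, b]ᵀ = [299, 28]ᵀ.
Eliminating b: 5·(row 1) − 27·(row 2) gives 646·m = 5·299 − 27·28 = 739, so m = 739/646.
Then b = (28 − 27·(739/646))/5 = -373/646.
At s = 13: ĝ = (739/646)·(13) + (-373/646)·(1) = 243/17.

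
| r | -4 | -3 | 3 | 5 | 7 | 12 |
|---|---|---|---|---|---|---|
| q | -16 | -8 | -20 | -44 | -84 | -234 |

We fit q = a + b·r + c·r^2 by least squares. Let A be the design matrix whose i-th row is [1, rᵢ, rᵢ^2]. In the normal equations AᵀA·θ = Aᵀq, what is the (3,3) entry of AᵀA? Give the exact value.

Row 3 ↔ basis r^2, column 3 ↔ basis r^2, so (AᵀA)_{3,3} = Σᵢ (r^2)·(r^2) = (16)·(16) + (9)·(9) + (9)·(9) + (25)·(25) + (49)·(49) + (144)·(144) = 24180.

24180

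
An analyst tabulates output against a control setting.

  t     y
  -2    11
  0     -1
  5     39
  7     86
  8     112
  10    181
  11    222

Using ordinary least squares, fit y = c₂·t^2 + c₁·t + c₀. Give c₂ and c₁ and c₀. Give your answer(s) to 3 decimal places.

The normal equations are: 31779·c₂ + 3303·c₁ + 363·c₀ = 57363;  3303·c₂ + 363·c₁ + 39·c₀ = 5923;  363·c₂ + 39·c₁ + 7·c₀ = 650.
(Σt^2·t^2 = 31779, Σt^2·t = 3303, Σt^2 = 363, Σt·t = 363, Σt = 39, Σ1 = 7, Σt^2·y = 57363, Σt·y = 5923, Σy = 650.)
Row-reducing yields c₂ = 16193/8032, c₁ = -46325/24096, c₀ = -3931/4016.

c₂ = 2.016, c₁ = -1.923, c₀ = -0.979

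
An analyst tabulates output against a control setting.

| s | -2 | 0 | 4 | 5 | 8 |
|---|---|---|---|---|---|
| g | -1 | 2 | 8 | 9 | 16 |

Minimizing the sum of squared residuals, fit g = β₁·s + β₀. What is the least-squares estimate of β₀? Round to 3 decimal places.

Setting ∂/∂β₁ … = 0 gives: 109·β₁ + 15·β₀ = 207;  15·β₁ + 5·β₀ = 34.
(Σs·s = 109, Σs = 15, Σ1 = 5, Σs·g = 207, Σg = 34.)
Δ = 109·5 − 15² = 320.
β₁ = (207·5 − 15·34)/320 = 105/64; β₀ = (109·34 − 15·207)/320 = 601/320.

β₀ = 1.878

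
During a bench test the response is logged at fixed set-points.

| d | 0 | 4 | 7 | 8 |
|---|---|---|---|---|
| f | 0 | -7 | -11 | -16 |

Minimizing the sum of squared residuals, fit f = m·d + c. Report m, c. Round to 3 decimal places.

From the data, Σd·d = 129, Σd = 19, Σ1 = 4.
For Aᵀf: Σd·f = -233, Σf = -34.
Δ = 129·4 − 19² = 155.
m = ((-233)·4 − 19·(-34))/155 = -286/155; c = (129·(-34) − 19·(-233))/155 = 41/155.

m = -1.845, c = 0.265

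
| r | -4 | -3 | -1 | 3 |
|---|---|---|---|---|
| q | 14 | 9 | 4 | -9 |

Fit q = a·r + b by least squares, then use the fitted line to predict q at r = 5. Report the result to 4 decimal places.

q̂ = -15.3913

Compute the Gram sums: Σr·r = 35, Σr = -5, Σ1 = 4.
For Xᵀq: Σr·q = -114, Σq = 18.
So XᵀX·[a, b]ᵀ = Xᵀq: [[35, -5]; [-5, 4]]·[a, b]ᵀ = [-114, 18]ᵀ.
Δ = 35·4 − (-5)² = 115.
a = ((-114)·4 − (-5)·18)/115 = -366/115; b = (35·18 − (-5)·(-114))/115 = 12/23.
At r = 5: q̂ = (-366/115)·(5) + (12/23)·(1) = -354/23.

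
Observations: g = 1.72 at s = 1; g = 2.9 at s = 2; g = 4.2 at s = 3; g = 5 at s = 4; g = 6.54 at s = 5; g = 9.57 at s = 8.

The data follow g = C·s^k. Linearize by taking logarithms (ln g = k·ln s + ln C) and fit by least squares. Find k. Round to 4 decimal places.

Taking logs, ln g = k·ln s + ln C, so regress ln g on ln s.
Σln s = 6.8669, Σ(ln s)² = 10.5236, Σln g = 8.7881, Σln s·ln g = 12.2649.
Equations: 10.5236·k + 6.8669·ln C = 12.2649;  6.8669·k + 6·ln C = 8.7881.
Slope k = (n·Σln s·ln g − Σln s·Σln g)/(n·Σ(ln s)² − (Σln s)²) = (6·12.2649 − 6.8669·8.7881)/15.9867 = 0.82830; ln C = (Σln g − k·Σln s)/n = 0.51671.

k = 0.8283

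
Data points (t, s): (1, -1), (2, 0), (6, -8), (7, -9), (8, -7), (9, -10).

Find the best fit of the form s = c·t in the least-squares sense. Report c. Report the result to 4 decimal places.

c = -1.0979

The normal system MᵀM·[c]ᵀ = Mᵀs is [[235]]·[c]ᵀ = [-258]ᵀ.
c = (-258)/235 = -1.09787.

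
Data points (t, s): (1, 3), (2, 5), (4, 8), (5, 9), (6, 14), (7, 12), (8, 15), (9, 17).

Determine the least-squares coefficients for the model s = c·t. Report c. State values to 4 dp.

The normal system XᵀX·[c]ᵀ = Xᵀs is [[276]]·[c]ᵀ = [531]ᵀ.
Hence c = 531 / 276 ≈ 1.92391.

c = 1.9239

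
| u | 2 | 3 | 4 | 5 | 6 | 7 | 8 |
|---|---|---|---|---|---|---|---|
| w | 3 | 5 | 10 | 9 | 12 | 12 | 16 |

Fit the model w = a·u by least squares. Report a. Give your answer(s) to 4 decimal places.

Forming XᵀX = [[203]] and Xᵀw = [390]ᵀ gives XᵀX·[a]ᵀ = Xᵀw.
Hence a = 390 / 203 ≈ 1.92118.

a = 1.9212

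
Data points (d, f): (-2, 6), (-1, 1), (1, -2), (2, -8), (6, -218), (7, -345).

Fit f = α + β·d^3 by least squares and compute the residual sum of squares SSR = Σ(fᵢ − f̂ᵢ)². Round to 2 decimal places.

SSR = 3.02

Setting ∂/∂α … = 0 gives: 6·α + 559·β = -566;  559·α + 164435·β = -165538.
(Σ1 = 6, Σd^3 = 559, Σd^3·d^3 = 164435, Σf = -566, Σd^3·f = -165538.)
Δ = 6·164435 − 559² = 674129.
α = ((-566)·164435 − 559·(-165538))/674129 = -534468/674129; β = (6·(-165538) − 559·(-566))/674129 = -676834/674129.
Residuals: -835430/674129, 531763/674129, -136956/674129, 556108/674129, -229510/674129, 114025/674129; SSR = 2038786/674129.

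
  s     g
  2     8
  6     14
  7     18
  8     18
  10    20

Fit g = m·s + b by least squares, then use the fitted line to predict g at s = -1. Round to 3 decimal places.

The normal system AᵀA·[m, b]ᵀ = Aᵀg is [[253, 33]; [33, 5]]·[m, b]ᵀ = [570, 78]ᵀ.
Δ = 253·5 − 33² = 176.
m = (570·5 − 33·78)/176 = 69/44; b = (253·78 − 33·570)/176 = 21/4.
At s = -1: ĝ = (69/44)·(-1) + (21/4)·(1) = 81/22.

ĝ = 3.682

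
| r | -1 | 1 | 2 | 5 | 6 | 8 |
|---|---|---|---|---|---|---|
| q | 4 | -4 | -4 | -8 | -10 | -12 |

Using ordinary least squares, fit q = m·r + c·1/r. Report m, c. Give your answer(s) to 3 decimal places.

m = -1.506, c = -2.456

The normal equations are: 131·m + 6·c = -212;  6·m + (33601/14400)·c = -443/30.
(Σr·r = 131, Σr·1/r = 6, Σ1/r·1/r = 33601/14400, Σr·q = -212, Σ1/r·q = -443/30.)
Δ = 131·(33601/14400) − 6² = 3883331/14400.
m = ((-212)·(33601/14400) − 6·(-443/30))/(3883331/14400) = -5847572/3883331; c = (131·(-443/30) − 6·(-212))/(3883331/14400) = -9539040/3883331.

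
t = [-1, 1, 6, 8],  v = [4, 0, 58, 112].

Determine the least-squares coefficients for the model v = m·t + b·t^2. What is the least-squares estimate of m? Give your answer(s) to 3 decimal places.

m = -2.609

Compute the Gram sums: Σt·t = 102, Σt·t^2 = 728, Σt^2·t^2 = 5394.
For Mᵀv: Σt·v = 1240, Σt^2·v = 9260.
So MᵀM·[m, b]ᵀ = Mᵀv: [[102, 728]; [728, 5394]]·[m, b]ᵀ = [1240, 9260]ᵀ.
Eliminating b: 5394·(row 1) − 728·(row 2) gives 20204·m = 5394·1240 − 728·9260 = -52720, so m = -13180/5051.
Then b = (9260 − 728·(-13180/5051))/5394 = 10450/5051.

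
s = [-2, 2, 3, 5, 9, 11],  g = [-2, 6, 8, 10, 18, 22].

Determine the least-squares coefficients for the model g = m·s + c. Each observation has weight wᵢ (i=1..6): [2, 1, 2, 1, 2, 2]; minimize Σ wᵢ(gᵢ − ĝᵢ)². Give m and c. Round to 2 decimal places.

m = 1.81, c = 1.92

Sums needed: Σwᵢ·s·s = 459, Σwᵢ·s = 49, Σwᵢ·1 = 10.
Moment sums: Σwᵢ·s·g = 926, Σwᵢ·g = 108.
MᵀWM·[m, c]ᵀ = MᵀWg becomes [[459, 49]; [49, 10]]·[m, c]ᵀ = [926, 108]ᵀ.
Eliminating c: 10·(row 1) − 49·(row 2) gives 2189·m = 10·926 − 49·108 = 3968, so m = 3968/2189.
Then c = (108 − 49·(3968/2189))/10 = 4198/2189.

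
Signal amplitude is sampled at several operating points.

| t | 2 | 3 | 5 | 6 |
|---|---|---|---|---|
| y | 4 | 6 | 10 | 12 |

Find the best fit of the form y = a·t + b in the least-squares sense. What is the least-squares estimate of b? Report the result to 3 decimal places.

b = 0.000

Entries of XᵀX: Σt·t = 74, Σt = 16, Σ1 = 4.
And Σt·y = 148, Σy = 32.
Δ = 74·4 − 16² = 40.
a = (148·4 − 16·32)/40 = 2; b = (74·32 − 16·148)/40 = 0.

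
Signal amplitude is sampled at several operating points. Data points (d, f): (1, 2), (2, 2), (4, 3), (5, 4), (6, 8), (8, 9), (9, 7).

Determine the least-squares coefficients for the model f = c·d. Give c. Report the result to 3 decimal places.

c = 0.974

XᵀX·[c]ᵀ = Xᵀf reads: 227·c = 221.
Hence c = 221 / 227 ≈ 0.973568.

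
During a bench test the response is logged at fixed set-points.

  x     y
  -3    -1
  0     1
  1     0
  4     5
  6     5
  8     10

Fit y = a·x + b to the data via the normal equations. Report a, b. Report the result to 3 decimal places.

Entries of MᵀM: Σx·x = 126, Σx = 16, Σ1 = 6.
Right-hand side: Σx·y = 133, Σy = 20.
So MᵀM·[a, b]ᵀ = Mᵀy: [[126, 16]; [16, 6]]·[a, b]ᵀ = [133, 20]ᵀ.
Determinant 126·6 − 16² = 500.
a = (133·6 − 16·20)/500 = 239/250; b = (126·20 − 16·133)/500 = 98/125.

a = 0.956, b = 0.784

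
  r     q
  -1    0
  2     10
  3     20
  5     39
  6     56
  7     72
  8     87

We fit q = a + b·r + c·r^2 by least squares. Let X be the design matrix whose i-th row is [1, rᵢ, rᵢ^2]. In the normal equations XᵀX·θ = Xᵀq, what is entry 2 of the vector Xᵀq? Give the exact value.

1811

Entry 2 ↔ basis r, so (Xᵀq)_{2} = Σᵢ (r)·qᵢ = (-1)·(0) + (2)·(10) + (3)·(20) + (5)·(39) + (6)·(56) + (7)·(72) + (8)·(87) = 1811.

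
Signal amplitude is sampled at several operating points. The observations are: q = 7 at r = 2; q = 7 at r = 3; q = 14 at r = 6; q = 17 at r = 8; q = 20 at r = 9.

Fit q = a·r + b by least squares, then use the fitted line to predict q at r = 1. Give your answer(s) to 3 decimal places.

q̂ = 4.220

Sums needed: Σr·r = 194, Σr = 28, Σ1 = 5.
And Σr·q = 435, Σq = 65.
Eliminating b: 5·(row 1) − 28·(row 2) gives 186·a = 5·435 − 28·65 = 355, so a = 355/186.
Then b = (65 − 28·(355/186))/5 = 215/93.
At r = 1: q̂ = (355/186)·(1) + (215/93)·(1) = 785/186.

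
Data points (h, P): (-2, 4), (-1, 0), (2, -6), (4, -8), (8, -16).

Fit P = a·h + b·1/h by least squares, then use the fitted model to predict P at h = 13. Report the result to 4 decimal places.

P̂ = -26.8524

Compute the Gram sums: Σh·h = 89, Σh·1/h = 5, Σ1/h·1/h = 101/64.
For MᵀP: Σh·P = -180, Σ1/h·P = -9.
Normal equations: [[89, 5]; [5, 101/64]]·[a, b]ᵀ = [-180, -9]ᵀ.
Eliminating b: (101/64)·(row 1) − 5·(row 2) gives (7389/64)·a = (101/64)·(-180) − 5·(-9) = -3825/16, so a = -1700/821.
Then b = ((-9) − 5·(-1700/821))/(101/64) = 704/821.
At h = 13: P̂ = (-1700/821)·(13) + (704/821)·(1/13) = -286596/10673.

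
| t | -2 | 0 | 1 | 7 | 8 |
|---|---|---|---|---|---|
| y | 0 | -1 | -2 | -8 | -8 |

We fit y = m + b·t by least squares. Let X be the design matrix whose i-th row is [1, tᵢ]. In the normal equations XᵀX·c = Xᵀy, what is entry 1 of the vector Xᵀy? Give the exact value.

Entry 1 ↔ basis 1, so (Xᵀy)_{1} = Σᵢ yᵢ = (1)·(0) + (1)·(-1) + (1)·(-2) + (1)·(-8) + (1)·(-8) = -19.

-19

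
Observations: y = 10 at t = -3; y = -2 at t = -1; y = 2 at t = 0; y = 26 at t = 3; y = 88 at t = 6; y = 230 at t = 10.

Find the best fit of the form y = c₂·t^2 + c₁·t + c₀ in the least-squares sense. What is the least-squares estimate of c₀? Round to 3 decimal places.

c₀ = -0.136

With design matrix A, AᵀA = [[11459, 1215, 155]; [1215, 155, 15]; [155, 15, 6]] and Aᵀy = [26490, 2878, 354]ᵀ.
Solving the 3×3 system (Gaussian elimination) gives c₂ = 8973/4412, c₁ = 58211/22060, c₀ = -150/1103.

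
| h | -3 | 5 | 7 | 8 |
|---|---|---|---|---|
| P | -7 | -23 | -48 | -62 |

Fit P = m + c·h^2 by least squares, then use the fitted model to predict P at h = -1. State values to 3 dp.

P̂ = 0.993

The normal equations are: 4·m + 147·c = -140;  147·m + 7203·c = -6958.
det = 4·7203 − 147² = 7203.
m = ((-140)·7203 − 147·(-6958))/7203 = 2; c = (4·(-6958) − 147·(-140))/7203 = -148/147.
At h = -1: P̂ = (2)·(1) + (-148/147)·(1) = 146/147.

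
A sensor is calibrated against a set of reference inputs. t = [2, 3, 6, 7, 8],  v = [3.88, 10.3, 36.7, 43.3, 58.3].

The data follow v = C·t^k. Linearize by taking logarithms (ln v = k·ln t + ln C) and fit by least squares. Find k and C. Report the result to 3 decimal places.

Linearized form: ln v = k·ln t + ln C. From the 5 transformed points,
Σln t = 7.6089, Σ(ln t)² = 13.0084, Σln v = 15.1245, Σln t·ln v = 25.7439.
Equations: 13.0084·k + 7.6089·ln C = 25.7439;  7.6089·k + 5·ln C = 15.1245.
Slope k = (n·Σln t·ln v − Σln t·Σln v)/(n·Σ(ln t)² − (Σln t)²) = (5·25.7439 − 7.6089·15.1245)/7.1473 = 1.90827; ln C = (Σln v − k·Σln t)/n = 0.12095, so C = exp(0.12095) = 1.12857.

k = 1.908, C = 1.129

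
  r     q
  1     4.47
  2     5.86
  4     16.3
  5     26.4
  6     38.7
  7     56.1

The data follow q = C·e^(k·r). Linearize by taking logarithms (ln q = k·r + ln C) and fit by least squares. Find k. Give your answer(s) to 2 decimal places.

k = 0.44

Linearized form: ln q = k·r + ln C. From the 6 transformed points,
Σr = 25.0000, Σ(r)² = 131.0000, Σln q = 17.0130, Σr·ln q = 82.6902.
Equations: 131.0000·k + 25.0000·ln C = 82.6902;  25.0000·k + 6·ln C = 17.0130.
Solving (det = 161.0000): k = 0.43984, ln C = 1.00282.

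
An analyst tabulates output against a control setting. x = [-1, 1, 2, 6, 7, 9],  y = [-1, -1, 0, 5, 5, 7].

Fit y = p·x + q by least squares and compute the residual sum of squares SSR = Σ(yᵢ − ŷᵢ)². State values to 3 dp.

SSR = 2.658

Entries of AᵀA: Σx·x = 172, Σx = 24, Σ1 = 6.
And Σx·y = 128, Σy = 15.
Normal equations: [[172, 24]; [24, 6]]·[p, q]ᵀ = [128, 15]ᵀ.
Determinant 172·6 − 24² = 456.
p = (128·6 − 24·15)/456 = 17/19; q = (172·15 − 24·128)/456 = -41/38.
Residuals: 37/38, -31/38, -27/38, 27/38, -7/38, 1/38; SSR = 101/38.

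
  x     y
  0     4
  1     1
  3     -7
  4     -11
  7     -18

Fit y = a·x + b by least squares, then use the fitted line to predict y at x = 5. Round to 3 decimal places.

ŷ = -12.667

The normal system MᵀM·[a, b]ᵀ = Mᵀy is [[75, 15]; [15, 5]]·[a, b]ᵀ = [-190, -31]ᵀ.
Determinant 75·5 − 15² = 150.
a = ((-190)·5 − 15·(-31))/150 = -97/30; b = (75·(-31) − 15·(-190))/150 = 7/2.
At x = 5: ŷ = (-97/30)·(5) + (7/2)·(1) = -38/3.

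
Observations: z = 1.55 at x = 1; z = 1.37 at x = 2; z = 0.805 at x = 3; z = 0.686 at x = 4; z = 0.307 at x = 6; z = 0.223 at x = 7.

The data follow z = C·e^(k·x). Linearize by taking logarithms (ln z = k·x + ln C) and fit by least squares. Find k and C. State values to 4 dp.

With ln zᵢ as the transformed response and xᵢ as the regressor:
XᵀX = [[115.0000, 23.0000]; [23.0000, 6]], rhs = [-18.6799, -2.5222]ᵀ  (here Σx = 23.0000, Σ(x)² = 115.0000, Σln z = -2.5222, Σx·ln z = -18.6799).
Δ = 115.0000·6 − (23.0000)² = 161.0000; k = (-18.6799·6 − 23.0000·-2.5222)/161.0000 = -0.33583, ln C = (115.0000·-2.5222 − 23.0000·-18.6799)/161.0000 = 0.86697, so C = exp(0.86697) = 2.37970.

k = -0.3358, C = 2.3797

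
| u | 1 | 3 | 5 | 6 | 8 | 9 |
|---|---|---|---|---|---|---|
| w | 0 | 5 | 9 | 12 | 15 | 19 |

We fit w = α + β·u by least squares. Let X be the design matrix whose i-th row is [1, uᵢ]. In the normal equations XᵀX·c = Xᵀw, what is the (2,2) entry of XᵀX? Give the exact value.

216

Row 2 ↔ basis u, column 2 ↔ basis u, so (XᵀX)_{2,2} = Σᵢ (u)·(u) = (1)·(1) + (3)·(3) + (5)·(5) + (6)·(6) + (8)·(8) + (9)·(9) = 216.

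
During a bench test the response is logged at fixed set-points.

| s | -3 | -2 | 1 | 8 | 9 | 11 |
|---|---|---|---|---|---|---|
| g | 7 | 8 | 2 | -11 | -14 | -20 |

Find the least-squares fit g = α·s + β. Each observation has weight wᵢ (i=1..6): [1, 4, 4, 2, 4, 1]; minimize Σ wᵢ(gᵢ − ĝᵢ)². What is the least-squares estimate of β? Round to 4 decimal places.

Normal-equation sums: Σwᵢ·s·s = 602, Σwᵢ·s = 56, Σwᵢ·1 = 16.
And Σwᵢ·s·g = -977, Σwᵢ·g = -51.
XᵀWX·[α, β]ᵀ = XᵀWg becomes [[602, 56]; [56, 16]]·[α, β]ᵀ = [-977, -51]ᵀ.
Determinant 602·16 − 56² = 6496.
α = ((-977)·16 − 56·(-51))/6496 = -1597/812; β = (602·(-51) − 56·(-977))/6496 = 1715/464.

β = 3.6961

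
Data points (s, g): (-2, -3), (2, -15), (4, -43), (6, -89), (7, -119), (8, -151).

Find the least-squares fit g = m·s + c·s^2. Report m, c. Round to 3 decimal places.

m = -2.792, c = -2.016

From the data, Σs·s = 173, Σs·s^2 = 1135, Σs^2·s^2 = 8081.
For Aᵀg: Σs·g = -2771, Σs^2·g = -19459.
Eliminating c: 8081·(row 1) − 1135·(row 2) gives 109788·m = 8081·(-2771) − 1135·(-19459) = -306486, so m = -51081/18298.
Then c = ((-19459) − 1135·(-51081/18298))/8081 = -36887/18298.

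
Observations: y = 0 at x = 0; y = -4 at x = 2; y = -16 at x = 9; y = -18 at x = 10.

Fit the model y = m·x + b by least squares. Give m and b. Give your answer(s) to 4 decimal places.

The normal system AᵀA·[m, b]ᵀ = Aᵀy is [[185, 21]; [21, 4]]·[m, b]ᵀ = [-332, -38]ᵀ.
Eliminating b: 4·(row 1) − 21·(row 2) gives 299·m = 4·(-332) − 21·(-38) = -530, so m = -530/299.
Then b = ((-38) − 21·(-530/299))/4 = -58/299.

m = -1.7726, b = -0.1940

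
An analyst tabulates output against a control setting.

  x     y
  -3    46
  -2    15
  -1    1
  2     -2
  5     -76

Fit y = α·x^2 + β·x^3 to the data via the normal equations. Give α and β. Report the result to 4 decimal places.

Setting ∂/∂α … = 0 gives: 739·α + 2881·β = -1433;  2881·α + 16483·β = -10879.
Eliminating β: 16483·(row 1) − 2881·(row 2) gives 3880776·α = 16483·(-1433) − 2881·(-10879) = 7722260, so α = 1930565/970194.
Then β = ((-10879) − 2881·(1930565/970194))/16483 = -977777/970194.

α = 1.9899, β = -1.0078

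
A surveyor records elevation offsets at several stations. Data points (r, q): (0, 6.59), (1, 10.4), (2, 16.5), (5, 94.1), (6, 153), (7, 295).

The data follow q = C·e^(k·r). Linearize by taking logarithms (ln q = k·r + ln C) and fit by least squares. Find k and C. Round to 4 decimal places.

k = 0.5455, C = 6.0872

Linearized form: ln q = k·r + ln C. From the 6 transformed points,
Σr = 21.0000, Σ(r)² = 115.0000, Σln q = 22.2925, Σr·ln q = 100.6618.
Equations: 115.0000·k + 21.0000·ln C = 100.6618;  21.0000·k + 6·ln C = 22.2925.
Δ = 115.0000·6 − (21.0000)² = 249.0000; k = (100.6618·6 − 21.0000·22.2925)/249.0000 = 0.54550, ln C = (115.0000·22.2925 − 21.0000·100.6618)/249.0000 = 1.80618, so C = exp(1.80618) = 6.08716.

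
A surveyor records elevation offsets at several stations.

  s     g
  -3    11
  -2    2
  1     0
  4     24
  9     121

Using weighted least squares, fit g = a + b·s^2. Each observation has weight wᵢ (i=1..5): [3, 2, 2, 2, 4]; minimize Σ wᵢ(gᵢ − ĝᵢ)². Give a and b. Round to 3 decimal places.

a = -2.286, b = 1.523

From the data, Σwᵢ·1 = 13, Σwᵢ·s^2 = 393, Σwᵢ·s^2·s^2 = 27033.
Moment sums: Σwᵢ·g = 569, Σwᵢ·s^2·g = 40285.
Eliminating b: 27033·(row 1) − 393·(row 2) gives 196980·a = 27033·569 − 393·40285 = -450228, so a = -37519/16415.
Then b = (40285 − 393·(-37519/16415))/27033 = 75022/49245.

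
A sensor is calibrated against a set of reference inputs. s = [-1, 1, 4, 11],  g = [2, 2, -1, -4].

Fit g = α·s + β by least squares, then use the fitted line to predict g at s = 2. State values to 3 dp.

ĝ = 0.686

From the data, Σs·s = 139, Σs = 15, Σ1 = 4.
Moment sums: Σs·g = -48, Σg = -1.
So AᵀA·[α, β]ᵀ = Aᵀg: [[139, 15]; [15, 4]]·[α, β]ᵀ = [-48, -1]ᵀ.
Δ = 139·4 − 15² = 331.
α = ((-48)·4 − 15·(-1))/331 = -177/331; β = (139·(-1) − 15·(-48))/331 = 581/331.
At s = 2: ĝ = (-177/331)·(2) + (581/331)·(1) = 227/331.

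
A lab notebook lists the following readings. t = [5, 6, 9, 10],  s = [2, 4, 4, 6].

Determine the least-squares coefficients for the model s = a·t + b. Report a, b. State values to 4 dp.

Entries of AᵀA: Σt·t = 242, Σt = 30, Σ1 = 4.
For Aᵀs: Σt·s = 130, Σs = 16.
So AᵀA·[a, b]ᵀ = Aᵀs: [[242, 30]; [30, 4]]·[a, b]ᵀ = [130, 16]ᵀ.
det = 242·4 − 30² = 68.
a = (130·4 − 30·16)/68 = 10/17; b = (242·16 − 30·130)/68 = -7/17.

a = 0.5882, b = -0.4118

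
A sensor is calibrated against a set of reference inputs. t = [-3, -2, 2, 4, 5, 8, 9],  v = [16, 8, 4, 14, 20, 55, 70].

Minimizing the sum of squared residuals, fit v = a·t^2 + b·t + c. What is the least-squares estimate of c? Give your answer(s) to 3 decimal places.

c = 2.624

Setting ∂/∂a … = 0 gives: 11651·a + 1403·b + 203·c = 10106;  1403·a + 203·b + 23·c = 1170;  203·a + 23·b + 7·c = 187.
Solving the 3×3 system (Gaussian elimination) gives a = 328733/337404, b = -427655/337404, c = 147567/56234.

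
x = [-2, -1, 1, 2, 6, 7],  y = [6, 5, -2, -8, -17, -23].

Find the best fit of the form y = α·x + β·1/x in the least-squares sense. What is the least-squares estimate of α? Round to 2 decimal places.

α = -3.10

From the data, Σx·x = 95, Σx·1/x = 6, Σ1/x·1/x = 4495/1764.
Right-hand side: Σx·y = -298, Σ1/x·y = -845/42.
Eliminating β: (4495/1764)·(row 1) − 6·(row 2) gives (363521/1764)·α = (4495/1764)·(-298) − 6·(-845/42) = -563285/882, so α = -1126570/363521.
Then β = ((-845/42) − 6·(-1126570/363521))/(4495/1764) = -217518/363521.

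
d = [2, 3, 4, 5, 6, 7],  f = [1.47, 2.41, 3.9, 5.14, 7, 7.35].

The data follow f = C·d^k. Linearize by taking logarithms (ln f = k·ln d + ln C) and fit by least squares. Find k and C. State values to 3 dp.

k = 1.354, C = 0.573

Linearized form: ln f = k·ln d + ln C. From the 6 transformed points,
XᵀX = [[13.1965, 8.5252]; [8.5252, 6]], rhs = [13.1230, 8.2035]ᵀ  (here Σln d = 8.5252, Σ(ln d)² = 13.1965, Σln f = 8.2035, Σln d·ln f = 13.1230).
Δ = 13.1965·6 − (8.5252)² = 6.5005; k = (13.1230·6 − 8.5252·8.2035)/6.5005 = 1.35397, ln C = (13.1965·8.2035 − 8.5252·13.1230)/6.5005 = -0.55655, so C = exp(-0.55655) = 0.57319.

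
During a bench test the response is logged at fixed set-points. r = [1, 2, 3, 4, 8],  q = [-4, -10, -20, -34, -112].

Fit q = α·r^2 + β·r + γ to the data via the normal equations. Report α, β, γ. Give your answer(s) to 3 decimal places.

α = -1.400, β = -2.908, γ = 0.792

With design matrix M, MᵀM = [[4450, 612, 94]; [612, 94, 18]; [94, 18, 5]] and Mᵀq = [-7936, -1116, -180]ᵀ.
Row-reducing yields α = -6092/4351, β = -666/229, γ = 3448/4351.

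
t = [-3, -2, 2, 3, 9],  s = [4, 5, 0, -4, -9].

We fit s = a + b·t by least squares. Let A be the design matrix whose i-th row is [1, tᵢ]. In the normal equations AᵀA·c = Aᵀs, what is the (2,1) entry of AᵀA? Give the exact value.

9

Row 2 ↔ basis t, column 1 ↔ basis 1, so (AᵀA)_{2,1} = Σᵢ t = (-3)·(1) + (-2)·(1) + (2)·(1) + (3)·(1) + (9)·(1) = 9.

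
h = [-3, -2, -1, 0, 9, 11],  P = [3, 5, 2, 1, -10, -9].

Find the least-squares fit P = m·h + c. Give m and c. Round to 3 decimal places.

Entries of MᵀM: Σh·h = 216, Σh = 14, Σ1 = 6.
Moment sums: Σh·P = -210, ΣP = -8.
So MᵀM·[m, c]ᵀ = MᵀP: [[216, 14]; [14, 6]]·[m, c]ᵀ = [-210, -8]ᵀ.
Determinant 216·6 − 14² = 1100.
m = ((-210)·6 − 14·(-8))/1100 = -287/275; c = (216·(-8) − 14·(-210))/1100 = 303/275.

m = -1.044, c = 1.102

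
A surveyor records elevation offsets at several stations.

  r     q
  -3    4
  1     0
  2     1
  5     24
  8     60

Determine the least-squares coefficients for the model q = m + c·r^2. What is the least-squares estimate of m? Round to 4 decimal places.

m = -2.4135

Setting ∂/∂m … = 0 gives: 5·m + 103·c = 89;  103·m + 4819·c = 4480.
(Σ1 = 5, Σr^2 = 103, Σr^2·r^2 = 4819, Σq = 89, Σr^2·q = 4480.)
Determinant 5·4819 − 103² = 13486.
m = (89·4819 − 103·4480)/13486 = -2959/1226; c = (5·4480 − 103·89)/13486 = 1203/1226.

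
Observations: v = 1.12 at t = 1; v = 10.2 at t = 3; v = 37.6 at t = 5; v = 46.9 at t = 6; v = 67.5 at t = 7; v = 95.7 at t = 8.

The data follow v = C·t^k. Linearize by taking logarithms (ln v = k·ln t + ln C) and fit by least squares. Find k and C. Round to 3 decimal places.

Linearized form: ln v = k·ln t + ln C. From the 6 transformed points,
XᵀX = [[15.1183, 8.5252]; [8.5252, 6]], rhs = [32.9648, 18.6841]ᵀ  (here Σln t = 8.5252, Σ(ln t)² = 15.1183, Σln v = 18.6841, Σln t·ln v = 32.9648).
Δ = 15.1183·6 − (8.5252)² = 18.0313; k = (32.9648·6 − 8.5252·18.6841)/18.0313 = 2.13538, ln C = (15.1183·18.6841 − 8.5252·32.9648)/18.0313 = 0.07993, so C = exp(0.07993) = 1.08321.

k = 2.135, C = 1.083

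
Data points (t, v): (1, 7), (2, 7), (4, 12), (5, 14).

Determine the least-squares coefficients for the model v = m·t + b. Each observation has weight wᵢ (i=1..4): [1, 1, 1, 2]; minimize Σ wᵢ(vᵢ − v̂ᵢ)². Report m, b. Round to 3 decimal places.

m = 1.924, b = 4.258

Compute the Gram sums: Σwᵢ·t·t = 71, Σwᵢ·t = 17, Σwᵢ·1 = 5.
And Σwᵢ·t·v = 209, Σwᵢ·v = 54.
det = 71·5 − 17² = 66.
m = (209·5 − 17·54)/66 = 127/66; b = (71·54 − 17·209)/66 = 281/66.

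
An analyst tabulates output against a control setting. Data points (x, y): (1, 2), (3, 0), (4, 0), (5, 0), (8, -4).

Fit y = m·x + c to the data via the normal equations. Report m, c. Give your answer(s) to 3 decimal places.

m = -0.806, c = 2.985

From the data, Σx·x = 115, Σx = 21, Σ1 = 5.
Moment sums: Σx·y = -30, Σy = -2.
AᵀA·[m, c]ᵀ = Aᵀy becomes [[115, 21]; [21, 5]]·[m, c]ᵀ = [-30, -2]ᵀ.
Eliminating c: 5·(row 1) − 21·(row 2) gives 134·m = 5·(-30) − 21·(-2) = -108, so m = -54/67.
Then c = ((-2) − 21·(-54/67))/5 = 200/67.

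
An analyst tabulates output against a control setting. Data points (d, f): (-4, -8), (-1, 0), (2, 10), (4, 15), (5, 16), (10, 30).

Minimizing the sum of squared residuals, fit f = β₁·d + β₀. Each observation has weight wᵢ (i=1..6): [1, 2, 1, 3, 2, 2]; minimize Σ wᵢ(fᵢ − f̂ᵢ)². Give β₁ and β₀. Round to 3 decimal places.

From the data, Σwᵢ·d·d = 320, Σwᵢ·d = 38, Σwᵢ·1 = 11.
And Σwᵢ·d·f = 992, Σwᵢ·f = 139.
Normal equations: [[320, 38]; [38, 11]]·[β₁, β₀]ᵀ = [992, 139]ᵀ.
Eliminating β₀: 11·(row 1) − 38·(row 2) gives 2076·β₁ = 11·992 − 38·139 = 5630, so β₁ = 2815/1038.
Then β₀ = (139 − 38·(2815/1038))/11 = 1696/519.

β₁ = 2.712, β₀ = 3.268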